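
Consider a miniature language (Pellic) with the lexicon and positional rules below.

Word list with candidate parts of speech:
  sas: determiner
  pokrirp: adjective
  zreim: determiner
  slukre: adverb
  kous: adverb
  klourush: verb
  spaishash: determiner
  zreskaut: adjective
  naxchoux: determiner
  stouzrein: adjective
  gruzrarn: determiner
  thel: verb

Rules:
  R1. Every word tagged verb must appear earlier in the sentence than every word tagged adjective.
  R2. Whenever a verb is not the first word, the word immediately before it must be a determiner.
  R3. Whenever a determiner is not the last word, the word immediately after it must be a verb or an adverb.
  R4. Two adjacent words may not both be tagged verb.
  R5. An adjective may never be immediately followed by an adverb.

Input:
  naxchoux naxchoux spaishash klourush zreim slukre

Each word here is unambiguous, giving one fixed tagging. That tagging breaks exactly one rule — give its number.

3

Fixed tagging: determiner determiner determiner verb determiner adverb.
Rule check: R1 pass, R2 pass, R3 fail, R4 pass, R5 pass.
Only rule 3 fails.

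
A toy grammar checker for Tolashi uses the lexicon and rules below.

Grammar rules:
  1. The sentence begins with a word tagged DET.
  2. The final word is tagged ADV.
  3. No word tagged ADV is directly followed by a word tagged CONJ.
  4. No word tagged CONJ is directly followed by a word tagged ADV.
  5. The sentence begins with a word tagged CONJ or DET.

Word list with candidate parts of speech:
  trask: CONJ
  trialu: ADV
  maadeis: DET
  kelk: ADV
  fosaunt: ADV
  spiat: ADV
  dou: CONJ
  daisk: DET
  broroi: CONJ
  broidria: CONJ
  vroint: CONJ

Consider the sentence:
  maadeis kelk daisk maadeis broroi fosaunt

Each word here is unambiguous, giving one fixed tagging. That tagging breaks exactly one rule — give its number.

4

Fixed tagging: DET ADV DET DET CONJ ADV.
Checking each rule: R1 ✓, R2 ✓, R3 ✓, R4 ✗, R5 ✓.
Only rule 4 fails.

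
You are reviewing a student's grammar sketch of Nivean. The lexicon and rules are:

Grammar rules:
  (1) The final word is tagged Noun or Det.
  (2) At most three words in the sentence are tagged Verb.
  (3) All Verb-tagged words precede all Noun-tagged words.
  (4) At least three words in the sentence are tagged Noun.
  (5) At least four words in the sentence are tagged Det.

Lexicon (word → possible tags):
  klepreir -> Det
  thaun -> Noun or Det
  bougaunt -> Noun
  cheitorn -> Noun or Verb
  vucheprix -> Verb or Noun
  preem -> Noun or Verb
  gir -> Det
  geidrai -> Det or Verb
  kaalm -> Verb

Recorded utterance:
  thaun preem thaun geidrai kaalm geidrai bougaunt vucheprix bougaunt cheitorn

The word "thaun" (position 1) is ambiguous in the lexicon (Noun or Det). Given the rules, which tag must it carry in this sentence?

Det

Candidates per position — 1:thaun {Noun,Det}; 2:preem {Noun,Verb}; 3:thaun {Noun,Det}; 4:geidrai {Det,Verb}; 5:kaalm {Verb}; 6:geidrai {Det,Verb}; 7:bougaunt {Noun}; 8:vucheprix {Verb,Noun}; 9:bougaunt {Noun}; 10:cheitorn {Noun,Verb}.
Word 1 cannot be Noun — rule 3 would then fail for every completion. It is Det.
Word 2 cannot be Noun — rule 3 would then fail for every completion. It is Verb.
Word 3 cannot be Noun — rule 3 would then fail for every completion. It is Det.
Word 4 cannot be Verb — rule 5 would then fail for every completion. It is Det.
Word 6 cannot be Verb — rule 5 would then fail for every completion. It is Det.
Word 8 cannot be Verb — rule 3 would then fail for every completion. It is Noun.
Word 10 cannot be Verb — rule 1 would then fail for every completion. It is Noun.
So the tagging must be: Det Verb Det Det Verb Det Noun Noun Noun Noun.
Check: rule 1 satisfied; rule 2 satisfied; rule 3 satisfied; rule 4 satisfied; rule 5 satisfied.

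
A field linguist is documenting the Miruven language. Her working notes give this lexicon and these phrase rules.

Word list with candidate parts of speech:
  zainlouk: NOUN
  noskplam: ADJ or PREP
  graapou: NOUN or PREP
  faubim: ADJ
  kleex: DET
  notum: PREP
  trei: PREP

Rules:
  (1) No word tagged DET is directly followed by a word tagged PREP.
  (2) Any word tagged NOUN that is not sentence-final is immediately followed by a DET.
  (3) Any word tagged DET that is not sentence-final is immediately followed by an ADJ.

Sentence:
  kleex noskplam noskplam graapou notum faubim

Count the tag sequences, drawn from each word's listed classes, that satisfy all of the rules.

Candidates per position — 1:kleex {DET}; 2:noskplam {ADJ,PREP}; 3:noskplam {ADJ,PREP}; 4:graapou {NOUN,PREP}; 5:notum {PREP}; 6:faubim {ADJ}.
There are 8 candidate sequences in total.
The sequences that satisfy every rule: DET ADJ ADJ PREP PREP ADJ; DET ADJ PREP PREP PREP ADJ.
Count = 2.

2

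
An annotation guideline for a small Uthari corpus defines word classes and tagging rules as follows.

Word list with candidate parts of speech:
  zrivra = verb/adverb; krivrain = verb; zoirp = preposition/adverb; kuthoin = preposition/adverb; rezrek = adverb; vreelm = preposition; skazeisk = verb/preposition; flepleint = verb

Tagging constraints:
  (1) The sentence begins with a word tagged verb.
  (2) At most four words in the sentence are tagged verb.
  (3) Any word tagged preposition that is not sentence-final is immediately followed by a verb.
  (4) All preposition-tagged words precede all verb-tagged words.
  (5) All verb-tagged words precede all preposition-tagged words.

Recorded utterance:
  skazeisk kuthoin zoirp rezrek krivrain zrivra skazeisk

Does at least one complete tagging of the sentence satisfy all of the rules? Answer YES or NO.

Candidates per position — 1:skazeisk {verb,preposition}; 2:kuthoin {preposition,adverb}; 3:zoirp {preposition,adverb}; 4:rezrek {adverb}; 5:krivrain {verb}; 6:zrivra {verb,adverb}; 7:skazeisk {verb,preposition}.
One satisfying assignment: verb adverb adverb adverb verb verb verb.
Rule-by-rule: rule 1 satisfied; rule 2 satisfied; rule 3 satisfied; rule 4 satisfied; rule 5 satisfied.

YES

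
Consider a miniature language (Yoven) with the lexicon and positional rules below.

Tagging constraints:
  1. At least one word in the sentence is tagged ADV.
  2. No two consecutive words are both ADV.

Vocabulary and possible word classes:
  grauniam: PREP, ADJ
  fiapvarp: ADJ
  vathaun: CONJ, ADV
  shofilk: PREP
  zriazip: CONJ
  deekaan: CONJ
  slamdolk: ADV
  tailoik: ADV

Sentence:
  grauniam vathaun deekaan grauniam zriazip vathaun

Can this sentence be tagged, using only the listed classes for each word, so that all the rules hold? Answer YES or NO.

YES

Candidates per position — 1:grauniam {PREP,ADJ}; 2:vathaun {CONJ,ADV}; 3:deekaan {CONJ}; 4:grauniam {PREP,ADJ}; 5:zriazip {CONJ}; 6:vathaun {CONJ,ADV}.
One satisfying assignment: PREP ADV CONJ ADJ CONJ ADV.
Checking: rule 1 holds; rule 2 holds.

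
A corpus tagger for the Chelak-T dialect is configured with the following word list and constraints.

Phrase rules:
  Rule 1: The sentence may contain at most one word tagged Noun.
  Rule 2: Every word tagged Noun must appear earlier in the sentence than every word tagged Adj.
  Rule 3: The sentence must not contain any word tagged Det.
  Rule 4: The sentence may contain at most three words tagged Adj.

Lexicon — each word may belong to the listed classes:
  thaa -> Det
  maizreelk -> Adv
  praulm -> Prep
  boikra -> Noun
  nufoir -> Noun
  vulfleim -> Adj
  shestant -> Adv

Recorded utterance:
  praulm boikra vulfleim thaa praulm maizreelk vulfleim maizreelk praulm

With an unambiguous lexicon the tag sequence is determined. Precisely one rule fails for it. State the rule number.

3

Fixed tagging: Prep Noun Adj Det Prep Adv Adj Adv Prep.
Applying the rules: R1 holds, R2 holds, R3 violated, R4 holds.
Only rule 3 fails.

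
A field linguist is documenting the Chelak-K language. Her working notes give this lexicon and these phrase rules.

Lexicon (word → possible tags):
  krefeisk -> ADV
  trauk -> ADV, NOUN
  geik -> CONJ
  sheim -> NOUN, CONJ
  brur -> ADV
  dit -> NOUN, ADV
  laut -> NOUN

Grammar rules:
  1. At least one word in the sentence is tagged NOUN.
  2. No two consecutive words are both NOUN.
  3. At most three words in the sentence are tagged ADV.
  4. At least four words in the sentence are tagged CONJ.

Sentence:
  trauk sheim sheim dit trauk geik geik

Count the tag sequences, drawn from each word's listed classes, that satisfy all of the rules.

Candidates per position — 1:trauk {ADV,NOUN}; 2:sheim {NOUN,CONJ}; 3:sheim {NOUN,CONJ}; 4:dit {NOUN,ADV}; 5:trauk {ADV,NOUN}; 6:geik {CONJ}; 7:geik {CONJ}.
There are 32 candidate sequences in total.
The sequences that satisfy every rule: ADV CONJ CONJ NOUN ADV CONJ CONJ; ADV CONJ CONJ ADV NOUN CONJ CONJ; NOUN CONJ CONJ NOUN ADV CONJ CONJ; NOUN CONJ CONJ ADV ADV CONJ CONJ; NOUN CONJ CONJ ADV NOUN CONJ CONJ.
Count = 5.

5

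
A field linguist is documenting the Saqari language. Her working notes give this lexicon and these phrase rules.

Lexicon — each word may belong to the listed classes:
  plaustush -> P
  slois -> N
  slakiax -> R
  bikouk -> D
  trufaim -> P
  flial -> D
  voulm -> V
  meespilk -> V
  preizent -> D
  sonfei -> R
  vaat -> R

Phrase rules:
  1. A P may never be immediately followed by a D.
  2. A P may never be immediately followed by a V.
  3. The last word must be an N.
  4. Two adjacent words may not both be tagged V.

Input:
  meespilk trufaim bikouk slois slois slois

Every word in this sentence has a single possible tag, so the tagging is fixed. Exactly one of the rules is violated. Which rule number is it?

1

Fixed tagging: V P D N N N.
Rule check: R1 ✗, R2 ✓, R3 ✓, R4 ✓.
Only rule 1 fails.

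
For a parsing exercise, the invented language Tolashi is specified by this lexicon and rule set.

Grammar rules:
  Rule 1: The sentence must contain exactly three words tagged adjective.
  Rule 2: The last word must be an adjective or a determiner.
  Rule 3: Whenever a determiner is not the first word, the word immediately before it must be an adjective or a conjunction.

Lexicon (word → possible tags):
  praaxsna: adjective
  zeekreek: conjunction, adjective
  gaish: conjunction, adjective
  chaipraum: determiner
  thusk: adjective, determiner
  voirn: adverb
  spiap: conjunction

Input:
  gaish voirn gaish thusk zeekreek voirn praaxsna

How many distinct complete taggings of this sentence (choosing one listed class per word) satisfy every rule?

Candidates per position — 1:gaish {conjunction,adjective}; 2:voirn {adverb}; 3:gaish {conjunction,adjective}; 4:thusk {adjective,determiner}; 5:zeekreek {conjunction,adjective}; 6:voirn {adverb}; 7:praaxsna {adjective}.
There are 16 candidate sequences in total.
Checking each against the rules leaves 6 sequences.
Count = 6.

6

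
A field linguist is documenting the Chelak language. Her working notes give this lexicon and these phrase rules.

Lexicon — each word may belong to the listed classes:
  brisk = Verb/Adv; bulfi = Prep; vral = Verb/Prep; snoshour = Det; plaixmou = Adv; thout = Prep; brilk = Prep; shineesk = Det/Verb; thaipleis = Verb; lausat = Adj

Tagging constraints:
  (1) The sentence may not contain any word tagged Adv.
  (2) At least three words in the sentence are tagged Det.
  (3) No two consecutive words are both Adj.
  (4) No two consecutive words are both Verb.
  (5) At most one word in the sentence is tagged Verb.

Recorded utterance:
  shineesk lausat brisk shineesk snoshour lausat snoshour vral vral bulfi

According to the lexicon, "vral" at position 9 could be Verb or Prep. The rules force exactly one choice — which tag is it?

Candidates per position — 1:shineesk {Det,Verb}; 2:lausat {Adj}; 3:brisk {Verb,Adv}; 4:shineesk {Det,Verb}; 5:snoshour {Det}; 6:lausat {Adj}; 7:snoshour {Det}; 8:vral {Verb,Prep}; 9:vral {Verb,Prep}; 10:bulfi {Prep}.
Word 3 cannot be Adv — rule 1 would then fail for every completion. It is Verb.
Word 4 cannot be Verb — rule 4 would then fail for every completion. It is Det.
Word 8 cannot be Verb — rule 5 would then fail for every completion. It is Prep.
Word 9 cannot be Verb — rule 5 would then fail for every completion. It is Prep.
Word 1 cannot be Verb — rule 5 would then fail for every completion. It is Det.
The unique satisfying tagging is: Det Adj Verb Det Det Adj Det Prep Prep Prep.
Verifying each rule — rule 1 holds; rule 2 holds; rule 3 holds; rule 4 holds; rule 5 holds.

Prep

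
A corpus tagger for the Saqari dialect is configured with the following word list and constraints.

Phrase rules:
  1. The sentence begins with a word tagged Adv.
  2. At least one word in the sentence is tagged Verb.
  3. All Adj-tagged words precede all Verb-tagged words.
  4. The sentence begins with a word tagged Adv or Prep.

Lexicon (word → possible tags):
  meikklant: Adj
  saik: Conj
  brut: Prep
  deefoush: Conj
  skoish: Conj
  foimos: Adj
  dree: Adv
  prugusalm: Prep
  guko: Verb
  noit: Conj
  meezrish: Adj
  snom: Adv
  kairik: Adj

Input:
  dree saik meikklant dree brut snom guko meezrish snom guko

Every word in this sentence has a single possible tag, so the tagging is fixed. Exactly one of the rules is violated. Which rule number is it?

Fixed tagging: Adv Conj Adj Adv Prep Adv Verb Adj Adv Verb.
Applying the rules: R1 ok, R2 ok, R3 fails, R4 ok.
Only rule 3 fails.

3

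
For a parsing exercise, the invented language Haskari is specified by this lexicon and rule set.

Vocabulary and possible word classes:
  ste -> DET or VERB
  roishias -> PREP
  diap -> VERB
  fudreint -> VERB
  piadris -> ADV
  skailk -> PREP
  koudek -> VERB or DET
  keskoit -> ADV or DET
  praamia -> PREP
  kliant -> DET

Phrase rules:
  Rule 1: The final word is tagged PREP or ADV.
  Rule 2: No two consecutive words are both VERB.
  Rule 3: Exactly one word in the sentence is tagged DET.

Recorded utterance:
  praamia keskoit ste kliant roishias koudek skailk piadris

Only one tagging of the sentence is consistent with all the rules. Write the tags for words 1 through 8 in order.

PREP ADV VERB DET PREP VERB PREP ADV

Candidates per position — 1:praamia {PREP}; 2:keskoit {ADV,DET}; 3:ste {DET,VERB}; 4:kliant {DET}; 5:roishias {PREP}; 6:koudek {VERB,DET}; 7:skailk {PREP}; 8:piadris {ADV}.
Position 2: tagging it DET would leave rule 3 unsatisfiable, so it must be ADV.
Position 3: tagging it DET would leave rule 3 unsatisfiable, so it must be VERB.
Position 6: tagging it DET would leave rule 3 unsatisfiable, so it must be VERB.
The unique satisfying tagging is: PREP ADV VERB DET PREP VERB PREP ADV.
Verifying each rule — rule 1 ok; rule 2 ok; rule 3 ok.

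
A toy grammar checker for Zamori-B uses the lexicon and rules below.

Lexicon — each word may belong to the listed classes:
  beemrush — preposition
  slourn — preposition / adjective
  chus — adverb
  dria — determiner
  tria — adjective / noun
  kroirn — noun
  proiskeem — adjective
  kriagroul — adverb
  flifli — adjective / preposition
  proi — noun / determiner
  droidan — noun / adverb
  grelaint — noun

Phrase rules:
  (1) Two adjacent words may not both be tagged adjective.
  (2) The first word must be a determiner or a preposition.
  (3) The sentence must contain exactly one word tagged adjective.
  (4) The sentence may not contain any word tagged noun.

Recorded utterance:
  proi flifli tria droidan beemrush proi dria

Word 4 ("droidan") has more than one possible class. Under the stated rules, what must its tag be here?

Candidates per position — 1:proi {noun,determiner}; 2:flifli {adjective,preposition}; 3:tria {adjective,noun}; 4:droidan {noun,adverb}; 5:beemrush {preposition}; 6:proi {noun,determiner}; 7:dria {determiner}.
Position 1: tagging it noun would leave rule 2 unsatisfiable, so it must be determiner.
Position 3: tagging it noun would leave rule 4 unsatisfiable, so it must be adjective.
Position 4: tagging it noun would leave rule 4 unsatisfiable, so it must be adverb.
Position 6: tagging it noun would leave rule 4 unsatisfiable, so it must be determiner.
Position 2: tagging it adjective would leave rule 1 unsatisfiable, so it must be preposition.
The unique satisfying tagging is: determiner preposition adjective adverb preposition determiner determiner.
Rule-by-rule: rule 1 ok; rule 2 ok; rule 3 ok; rule 4 ok.

adverb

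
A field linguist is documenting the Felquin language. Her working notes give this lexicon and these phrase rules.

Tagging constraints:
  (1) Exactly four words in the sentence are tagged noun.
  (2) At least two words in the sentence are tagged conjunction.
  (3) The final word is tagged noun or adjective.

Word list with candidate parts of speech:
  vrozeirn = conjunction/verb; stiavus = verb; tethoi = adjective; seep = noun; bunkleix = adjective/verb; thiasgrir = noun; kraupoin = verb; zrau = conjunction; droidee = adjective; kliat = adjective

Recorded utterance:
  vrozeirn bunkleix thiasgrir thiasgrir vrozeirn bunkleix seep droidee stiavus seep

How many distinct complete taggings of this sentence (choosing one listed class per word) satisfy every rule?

Candidates per position — 1:vrozeirn {conjunction,verb}; 2:bunkleix {adjective,verb}; 3:thiasgrir {noun}; 4:thiasgrir {noun}; 5:vrozeirn {conjunction,verb}; 6:bunkleix {adjective,verb}; 7:seep {noun}; 8:droidee {adjective}; 9:stiavus {verb}; 10:seep {noun}.
There are 16 candidate sequences in total.
The sequences that satisfy every rule: conjunction adjective noun noun conjunction adjective noun adjective verb noun; conjunction adjective noun noun conjunction verb noun adjective verb noun; conjunction verb noun noun conjunction adjective noun adjective verb noun; conjunction verb noun noun conjunction verb noun adjective verb noun.
Count = 4.

4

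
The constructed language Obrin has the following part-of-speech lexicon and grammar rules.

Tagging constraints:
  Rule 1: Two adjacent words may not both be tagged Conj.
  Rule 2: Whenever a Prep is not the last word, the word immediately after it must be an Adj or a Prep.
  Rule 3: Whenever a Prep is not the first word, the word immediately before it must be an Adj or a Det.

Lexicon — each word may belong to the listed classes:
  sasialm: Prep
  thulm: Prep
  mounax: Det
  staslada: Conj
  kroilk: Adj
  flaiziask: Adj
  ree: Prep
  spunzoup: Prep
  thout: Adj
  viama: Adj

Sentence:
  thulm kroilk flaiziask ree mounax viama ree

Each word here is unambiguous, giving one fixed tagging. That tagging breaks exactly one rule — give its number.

2

Fixed tagging: Prep Adj Adj Prep Det Adj Prep.
Checking each rule: R1 holds, R2 violated, R3 holds.
Only rule 2 fails.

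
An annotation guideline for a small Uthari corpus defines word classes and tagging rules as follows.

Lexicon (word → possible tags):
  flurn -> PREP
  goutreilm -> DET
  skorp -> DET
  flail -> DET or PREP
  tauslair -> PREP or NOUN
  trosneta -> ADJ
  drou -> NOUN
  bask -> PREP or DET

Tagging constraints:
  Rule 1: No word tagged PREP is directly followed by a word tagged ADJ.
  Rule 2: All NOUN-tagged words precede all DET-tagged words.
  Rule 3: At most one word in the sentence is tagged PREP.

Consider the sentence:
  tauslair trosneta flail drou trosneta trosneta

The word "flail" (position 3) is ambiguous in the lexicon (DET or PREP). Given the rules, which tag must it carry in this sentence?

PREP

Candidates per position — 1:tauslair {PREP,NOUN}; 2:trosneta {ADJ}; 3:flail {DET,PREP}; 4:drou {NOUN}; 5:trosneta {ADJ}; 6:trosneta {ADJ}.
Word 1 cannot be PREP — rule 1 would then fail for every completion. It is NOUN.
Word 3 cannot be DET — rule 2 would then fail for every completion. It is PREP.
That leaves exactly one tagging: NOUN ADJ PREP NOUN ADJ ADJ.
Checking: rule 1 ok; rule 2 ok; rule 3 ok.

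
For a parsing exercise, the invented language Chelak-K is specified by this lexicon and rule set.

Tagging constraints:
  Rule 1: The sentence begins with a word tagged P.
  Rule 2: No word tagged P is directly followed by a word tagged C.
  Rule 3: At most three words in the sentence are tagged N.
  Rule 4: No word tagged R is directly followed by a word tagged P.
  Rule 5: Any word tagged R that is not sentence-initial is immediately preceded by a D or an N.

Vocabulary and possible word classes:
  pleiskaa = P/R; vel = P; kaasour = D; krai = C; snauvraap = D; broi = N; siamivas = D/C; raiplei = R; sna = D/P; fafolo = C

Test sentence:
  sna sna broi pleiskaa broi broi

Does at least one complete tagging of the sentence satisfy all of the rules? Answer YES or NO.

YES

Candidates per position — 1:sna {D,P}; 2:sna {D,P}; 3:broi {N}; 4:pleiskaa {P,R}; 5:broi {N}; 6:broi {N}.
One satisfying assignment: P D N P N N.
Check: rule 1 holds; rule 2 holds; rule 3 holds; rule 4 holds; rule 5 holds.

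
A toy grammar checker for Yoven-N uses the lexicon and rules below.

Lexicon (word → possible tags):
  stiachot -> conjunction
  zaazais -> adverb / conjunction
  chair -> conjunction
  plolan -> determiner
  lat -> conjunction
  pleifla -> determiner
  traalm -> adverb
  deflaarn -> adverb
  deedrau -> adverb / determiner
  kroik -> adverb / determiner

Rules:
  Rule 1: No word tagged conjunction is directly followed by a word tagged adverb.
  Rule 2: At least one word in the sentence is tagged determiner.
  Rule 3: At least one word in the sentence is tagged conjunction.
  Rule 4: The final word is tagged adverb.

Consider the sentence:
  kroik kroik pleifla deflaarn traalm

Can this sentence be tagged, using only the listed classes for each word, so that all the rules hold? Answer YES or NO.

NO

Candidates per position — 1:kroik {adverb,determiner}; 2:kroik {adverb,determiner}; 3:pleifla {determiner}; 4:deflaarn {adverb}; 5:traalm {adverb}.
Rule 3 cannot be satisfied by any choice of tags from the lexicon.
So there is no consistent tagging.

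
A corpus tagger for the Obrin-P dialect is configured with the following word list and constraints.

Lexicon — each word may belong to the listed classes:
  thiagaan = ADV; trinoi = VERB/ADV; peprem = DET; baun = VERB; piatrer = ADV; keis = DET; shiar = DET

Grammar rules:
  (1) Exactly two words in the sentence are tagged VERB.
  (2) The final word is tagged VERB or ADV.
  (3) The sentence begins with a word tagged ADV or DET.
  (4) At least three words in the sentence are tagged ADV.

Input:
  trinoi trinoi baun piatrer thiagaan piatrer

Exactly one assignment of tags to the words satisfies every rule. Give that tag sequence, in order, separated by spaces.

Candidates per position — 1:trinoi {VERB,ADV}; 2:trinoi {VERB,ADV}; 3:baun {VERB}; 4:piatrer {ADV}; 5:thiagaan {ADV}; 6:piatrer {ADV}.
If word 1 were VERB, no tagging could satisfy rule 3; so word 1 is ADV.
If word 2 were ADV, no tagging could satisfy rule 1; so word 2 is VERB.
The only consistent sequence is: ADV VERB VERB ADV ADV ADV.
Checking: rule 1 satisfied; rule 2 satisfied; rule 3 satisfied; rule 4 satisfied.

ADV VERB VERB ADV ADV ADV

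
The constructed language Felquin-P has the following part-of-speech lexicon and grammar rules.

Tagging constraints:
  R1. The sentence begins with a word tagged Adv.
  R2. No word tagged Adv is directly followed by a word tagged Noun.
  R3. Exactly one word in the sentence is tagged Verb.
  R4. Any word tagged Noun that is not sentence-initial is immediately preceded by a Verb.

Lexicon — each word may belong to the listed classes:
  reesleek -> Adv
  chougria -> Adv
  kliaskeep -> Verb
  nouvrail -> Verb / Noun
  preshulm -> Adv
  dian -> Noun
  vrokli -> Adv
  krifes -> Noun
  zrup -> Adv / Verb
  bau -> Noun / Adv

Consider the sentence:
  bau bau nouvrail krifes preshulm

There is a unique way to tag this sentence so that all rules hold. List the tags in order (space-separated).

Adv Adv Verb Noun Adv

Candidates per position — 1:bau {Noun,Adv}; 2:bau {Noun,Adv}; 3:nouvrail {Verb,Noun}; 4:krifes {Noun}; 5:preshulm {Adv}.
Position 1: tagging it Noun would leave rule 1 unsatisfiable, so it must be Adv.
Position 2: tagging it Noun would leave rule 2 unsatisfiable, so it must be Adv.
Position 3: tagging it Noun would leave rule 2 unsatisfiable, so it must be Verb.
The only consistent sequence is: Adv Adv Verb Noun Adv.
Rule-by-rule: rule 1 holds; rule 2 holds; rule 3 holds; rule 4 holds.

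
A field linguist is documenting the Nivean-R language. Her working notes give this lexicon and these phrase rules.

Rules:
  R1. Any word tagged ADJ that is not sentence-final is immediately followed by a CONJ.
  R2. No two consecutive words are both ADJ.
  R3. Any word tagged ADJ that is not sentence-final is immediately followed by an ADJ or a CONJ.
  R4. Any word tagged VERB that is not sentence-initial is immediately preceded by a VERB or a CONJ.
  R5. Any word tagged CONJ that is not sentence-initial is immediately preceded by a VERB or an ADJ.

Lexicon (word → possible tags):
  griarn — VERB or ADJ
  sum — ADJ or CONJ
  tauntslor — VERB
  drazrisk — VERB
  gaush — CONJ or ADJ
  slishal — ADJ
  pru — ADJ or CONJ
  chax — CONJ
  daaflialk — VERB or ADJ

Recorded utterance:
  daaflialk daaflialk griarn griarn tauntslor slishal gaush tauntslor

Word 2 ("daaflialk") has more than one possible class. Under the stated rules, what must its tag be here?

Candidates per position — 1:daaflialk {VERB,ADJ}; 2:daaflialk {VERB,ADJ}; 3:griarn {VERB,ADJ}; 4:griarn {VERB,ADJ}; 5:tauntslor {VERB}; 6:slishal {ADJ}; 7:gaush {CONJ,ADJ}; 8:tauntslor {VERB}.
Position 1: ADJ is ruled out by rule 1; that leaves VERB.
Position 2: ADJ is ruled out by rule 1; that leaves VERB.
Position 3: ADJ is ruled out by rule 1; that leaves VERB.
Position 4: ADJ is ruled out by rule 1; that leaves VERB.
Position 7: ADJ is ruled out by rule 1; that leaves CONJ.
So the tagging must be: VERB VERB VERB VERB VERB ADJ CONJ VERB.
Checking: rule 1 ✓; rule 2 ✓; rule 3 ✓; rule 4 ✓; rule 5 ✓.

VERB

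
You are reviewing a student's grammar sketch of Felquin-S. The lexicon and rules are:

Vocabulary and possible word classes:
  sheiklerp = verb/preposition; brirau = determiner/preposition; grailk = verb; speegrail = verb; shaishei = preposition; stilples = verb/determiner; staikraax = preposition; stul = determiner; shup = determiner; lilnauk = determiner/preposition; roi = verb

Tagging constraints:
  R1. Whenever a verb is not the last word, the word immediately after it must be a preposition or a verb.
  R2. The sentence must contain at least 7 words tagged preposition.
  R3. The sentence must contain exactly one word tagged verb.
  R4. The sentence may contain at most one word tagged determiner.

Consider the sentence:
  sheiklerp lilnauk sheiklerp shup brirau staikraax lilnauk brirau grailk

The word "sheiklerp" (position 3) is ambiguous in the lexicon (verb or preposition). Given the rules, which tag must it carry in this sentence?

Candidates per position — 1:sheiklerp {verb,preposition}; 2:lilnauk {determiner,preposition}; 3:sheiklerp {verb,preposition}; 4:shup {determiner}; 5:brirau {determiner,preposition}; 6:staikraax {preposition}; 7:lilnauk {determiner,preposition}; 8:brirau {determiner,preposition}; 9:grailk {verb}.
Word 1 cannot be verb — rule 2 would then fail for every completion. It is preposition.
Word 2 cannot be determiner — rule 2 would then fail for every completion. It is preposition.
Word 3 cannot be verb — rule 1 would then fail for every completion. It is preposition.
Word 5 cannot be determiner — rule 2 would then fail for every completion. It is preposition.
Word 7 cannot be determiner — rule 2 would then fail for every completion. It is preposition.
Word 8 cannot be determiner — rule 2 would then fail for every completion. It is preposition.
The only consistent sequence is: preposition preposition preposition determiner preposition preposition preposition preposition verb.
Verifying each rule — rule 1 holds; rule 2 holds; rule 3 holds; rule 4 holds.

preposition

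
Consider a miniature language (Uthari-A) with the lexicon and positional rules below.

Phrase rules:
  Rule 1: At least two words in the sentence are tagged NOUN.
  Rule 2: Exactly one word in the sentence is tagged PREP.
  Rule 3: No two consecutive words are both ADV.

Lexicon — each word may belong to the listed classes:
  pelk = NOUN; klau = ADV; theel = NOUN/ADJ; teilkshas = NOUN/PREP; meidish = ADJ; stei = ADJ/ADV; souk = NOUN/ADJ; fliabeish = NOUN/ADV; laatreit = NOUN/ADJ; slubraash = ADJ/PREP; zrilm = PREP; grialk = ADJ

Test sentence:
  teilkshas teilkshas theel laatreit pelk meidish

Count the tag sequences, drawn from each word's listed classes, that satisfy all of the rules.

8

Candidates per position — 1:teilkshas {NOUN,PREP}; 2:teilkshas {NOUN,PREP}; 3:theel {NOUN,ADJ}; 4:laatreit {NOUN,ADJ}; 5:pelk {NOUN}; 6:meidish {ADJ}.
There are 16 candidate sequences in total.
Checking each against the rules leaves 8 sequences.
Count = 8.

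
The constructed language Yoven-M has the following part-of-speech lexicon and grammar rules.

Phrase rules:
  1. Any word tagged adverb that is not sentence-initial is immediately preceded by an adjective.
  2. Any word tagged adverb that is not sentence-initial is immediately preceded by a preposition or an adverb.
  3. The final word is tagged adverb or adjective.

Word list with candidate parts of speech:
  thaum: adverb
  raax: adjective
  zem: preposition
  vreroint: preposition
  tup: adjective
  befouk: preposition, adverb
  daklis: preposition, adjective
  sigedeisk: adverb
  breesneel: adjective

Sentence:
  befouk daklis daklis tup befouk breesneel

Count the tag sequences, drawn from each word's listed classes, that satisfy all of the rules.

Candidates per position — 1:befouk {preposition,adverb}; 2:daklis {preposition,adjective}; 3:daklis {preposition,adjective}; 4:tup {adjective}; 5:befouk {preposition,adverb}; 6:breesneel {adjective}.
There are 16 candidate sequences in total.
Checking each against the rules leaves 8 sequences.
Count = 8.

8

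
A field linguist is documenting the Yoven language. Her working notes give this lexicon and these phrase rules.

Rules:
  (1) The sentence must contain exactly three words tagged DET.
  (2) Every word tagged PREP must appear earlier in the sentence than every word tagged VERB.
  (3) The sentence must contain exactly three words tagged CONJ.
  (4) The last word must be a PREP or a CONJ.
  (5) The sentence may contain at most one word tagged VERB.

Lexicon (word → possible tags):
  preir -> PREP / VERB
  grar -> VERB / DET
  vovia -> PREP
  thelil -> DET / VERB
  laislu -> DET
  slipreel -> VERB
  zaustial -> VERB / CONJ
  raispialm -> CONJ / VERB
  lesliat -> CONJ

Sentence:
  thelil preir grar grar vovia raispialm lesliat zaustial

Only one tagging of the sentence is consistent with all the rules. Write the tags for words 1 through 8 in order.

Candidates per position — 1:thelil {DET,VERB}; 2:preir {PREP,VERB}; 3:grar {VERB,DET}; 4:grar {VERB,DET}; 5:vovia {PREP}; 6:raispialm {CONJ,VERB}; 7:lesliat {CONJ}; 8:zaustial {VERB,CONJ}.
Position 1: tagging it VERB would leave rule 1 unsatisfiable, so it must be DET.
Position 2: tagging it VERB would leave rule 2 unsatisfiable, so it must be PREP.
Position 3: tagging it VERB would leave rule 1 unsatisfiable, so it must be DET.
Position 4: tagging it VERB would leave rule 1 unsatisfiable, so it must be DET.
Position 6: tagging it VERB would leave rule 3 unsatisfiable, so it must be CONJ.
Position 8: tagging it VERB would leave rule 3 unsatisfiable, so it must be CONJ.
The unique satisfying tagging is: DET PREP DET DET PREP CONJ CONJ CONJ.
Verifying each rule — rule 1 holds; rule 2 holds; rule 3 holds; rule 4 holds; rule 5 holds.

DET PREP DET DET PREP CONJ CONJ CONJ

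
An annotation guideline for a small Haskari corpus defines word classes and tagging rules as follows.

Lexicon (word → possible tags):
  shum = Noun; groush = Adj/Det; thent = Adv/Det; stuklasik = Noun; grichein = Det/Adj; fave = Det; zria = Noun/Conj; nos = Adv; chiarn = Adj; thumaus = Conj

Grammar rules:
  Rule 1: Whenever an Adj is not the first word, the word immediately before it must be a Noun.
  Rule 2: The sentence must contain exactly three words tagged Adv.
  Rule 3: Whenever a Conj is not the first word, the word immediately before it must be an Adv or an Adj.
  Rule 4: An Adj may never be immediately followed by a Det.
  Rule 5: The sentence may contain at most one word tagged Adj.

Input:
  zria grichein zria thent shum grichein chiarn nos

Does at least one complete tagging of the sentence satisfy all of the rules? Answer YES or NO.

Candidates per position — 1:zria {Noun,Conj}; 2:grichein {Det,Adj}; 3:zria {Noun,Conj}; 4:thent {Adv,Det}; 5:shum {Noun}; 6:grichein {Det,Adj}; 7:chiarn {Adj}; 8:nos {Adv}.
Rule 1 cannot be satisfied by any choice of tags from the lexicon.
So there is no consistent tagging.

NO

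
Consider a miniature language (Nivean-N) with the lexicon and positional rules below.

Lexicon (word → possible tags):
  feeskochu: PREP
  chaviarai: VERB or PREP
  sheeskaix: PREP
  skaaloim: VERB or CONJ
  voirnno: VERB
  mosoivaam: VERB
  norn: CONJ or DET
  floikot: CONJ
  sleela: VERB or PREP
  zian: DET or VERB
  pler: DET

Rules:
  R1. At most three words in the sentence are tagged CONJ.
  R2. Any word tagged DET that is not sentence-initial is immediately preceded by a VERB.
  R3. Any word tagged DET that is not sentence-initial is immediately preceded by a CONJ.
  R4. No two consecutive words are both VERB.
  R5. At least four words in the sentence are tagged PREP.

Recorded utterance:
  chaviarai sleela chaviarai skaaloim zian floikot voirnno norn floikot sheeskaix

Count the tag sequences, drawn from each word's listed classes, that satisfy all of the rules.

Candidates per position — 1:chaviarai {VERB,PREP}; 2:sleela {VERB,PREP}; 3:chaviarai {VERB,PREP}; 4:skaaloim {VERB,CONJ}; 5:zian {DET,VERB}; 6:floikot {CONJ}; 7:voirnno {VERB}; 8:norn {CONJ,DET}; 9:floikot {CONJ}; 10:sheeskaix {PREP}.
There are 64 candidate sequences in total.
Every candidate sequence violates at least one rule; no consistent tagging exists.
Count = 0.

0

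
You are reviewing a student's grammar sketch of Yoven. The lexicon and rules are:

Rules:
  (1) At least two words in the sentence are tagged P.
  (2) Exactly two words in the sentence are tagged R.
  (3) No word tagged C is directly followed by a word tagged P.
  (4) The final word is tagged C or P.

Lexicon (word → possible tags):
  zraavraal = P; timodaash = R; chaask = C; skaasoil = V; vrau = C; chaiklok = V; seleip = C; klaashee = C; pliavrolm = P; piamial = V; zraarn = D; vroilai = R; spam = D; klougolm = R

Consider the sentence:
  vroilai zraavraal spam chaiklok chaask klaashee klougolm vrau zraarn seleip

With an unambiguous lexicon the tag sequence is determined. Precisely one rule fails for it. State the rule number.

1

Fixed tagging: R P D V C C R C D C.
Rule check: R1 fails, R2 ok, R3 ok, R4 ok.
Only rule 1 fails.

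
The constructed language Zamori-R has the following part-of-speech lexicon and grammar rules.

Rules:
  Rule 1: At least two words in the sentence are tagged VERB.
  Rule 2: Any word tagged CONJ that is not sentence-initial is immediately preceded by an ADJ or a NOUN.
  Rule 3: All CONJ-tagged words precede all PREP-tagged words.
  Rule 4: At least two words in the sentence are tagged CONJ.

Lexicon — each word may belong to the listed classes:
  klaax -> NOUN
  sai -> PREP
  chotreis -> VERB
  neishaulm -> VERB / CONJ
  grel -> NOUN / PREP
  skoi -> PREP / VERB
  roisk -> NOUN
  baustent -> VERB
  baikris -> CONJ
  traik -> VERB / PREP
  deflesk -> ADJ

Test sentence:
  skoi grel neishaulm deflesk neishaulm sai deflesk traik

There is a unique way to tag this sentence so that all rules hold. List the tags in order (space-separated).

VERB NOUN CONJ ADJ CONJ PREP ADJ VERB

Candidates per position — 1:skoi {PREP,VERB}; 2:grel {NOUN,PREP}; 3:neishaulm {VERB,CONJ}; 4:deflesk {ADJ}; 5:neishaulm {VERB,CONJ}; 6:sai {PREP}; 7:deflesk {ADJ}; 8:traik {VERB,PREP}.
Position 3: tagging it VERB would leave rule 4 unsatisfiable, so it must be CONJ.
Position 5: tagging it VERB would leave rule 4 unsatisfiable, so it must be CONJ.
Position 8: tagging it PREP would leave rule 1 unsatisfiable, so it must be VERB.
Position 1: tagging it PREP would leave rule 1 unsatisfiable, so it must be VERB.
Position 2: tagging it PREP would leave rule 2 unsatisfiable, so it must be NOUN.
That leaves exactly one tagging: VERB NOUN CONJ ADJ CONJ PREP ADJ VERB.
Verifying each rule — rule 1 ok; rule 2 ok; rule 3 ok; rule 4 ok.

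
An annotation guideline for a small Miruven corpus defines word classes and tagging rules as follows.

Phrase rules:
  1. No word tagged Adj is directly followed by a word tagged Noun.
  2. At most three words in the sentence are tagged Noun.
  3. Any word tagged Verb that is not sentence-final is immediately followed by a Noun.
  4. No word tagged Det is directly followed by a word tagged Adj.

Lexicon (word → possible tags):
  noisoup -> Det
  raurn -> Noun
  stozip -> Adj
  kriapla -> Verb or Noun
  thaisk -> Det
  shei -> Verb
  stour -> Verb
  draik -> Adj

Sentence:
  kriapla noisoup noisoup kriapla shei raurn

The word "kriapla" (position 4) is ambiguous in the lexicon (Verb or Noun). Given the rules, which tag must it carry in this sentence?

Candidates per position — 1:kriapla {Verb,Noun}; 2:noisoup {Det}; 3:noisoup {Det}; 4:kriapla {Verb,Noun}; 5:shei {Verb}; 6:raurn {Noun}.
Position 1: Verb is ruled out by rule 3; that leaves Noun.
Position 4: Verb is ruled out by rule 3; that leaves Noun.
So the tagging must be: Noun Det Det Noun Verb Noun.
Rule-by-rule: rule 1 holds; rule 2 holds; rule 3 holds; rule 4 holds.

Noun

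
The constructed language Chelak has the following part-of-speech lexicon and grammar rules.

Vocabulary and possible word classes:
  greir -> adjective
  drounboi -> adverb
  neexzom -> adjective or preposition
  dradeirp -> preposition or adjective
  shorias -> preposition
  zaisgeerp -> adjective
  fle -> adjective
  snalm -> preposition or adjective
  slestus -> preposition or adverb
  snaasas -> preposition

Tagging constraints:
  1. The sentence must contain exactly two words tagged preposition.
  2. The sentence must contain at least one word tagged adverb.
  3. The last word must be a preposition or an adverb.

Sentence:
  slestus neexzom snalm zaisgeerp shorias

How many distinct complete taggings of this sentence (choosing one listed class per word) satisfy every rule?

2

Candidates per position — 1:slestus {preposition,adverb}; 2:neexzom {adjective,preposition}; 3:snalm {preposition,adjective}; 4:zaisgeerp {adjective}; 5:shorias {preposition}.
There are 8 candidate sequences in total.
The sequences that satisfy every rule: adverb adjective preposition adjective preposition; adverb preposition adjective adjective preposition.
Count = 2.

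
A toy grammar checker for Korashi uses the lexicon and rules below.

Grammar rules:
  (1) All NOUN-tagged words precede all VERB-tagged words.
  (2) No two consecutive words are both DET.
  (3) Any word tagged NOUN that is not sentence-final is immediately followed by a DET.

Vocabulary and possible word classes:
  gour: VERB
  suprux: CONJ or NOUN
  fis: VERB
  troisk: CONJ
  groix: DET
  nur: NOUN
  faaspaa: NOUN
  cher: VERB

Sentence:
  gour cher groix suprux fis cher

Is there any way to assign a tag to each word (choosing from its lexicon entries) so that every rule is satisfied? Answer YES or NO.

Candidates per position — 1:gour {VERB}; 2:cher {VERB}; 3:groix {DET}; 4:suprux {CONJ,NOUN}; 5:fis {VERB}; 6:cher {VERB}.
One satisfying assignment: VERB VERB DET CONJ VERB VERB.
Checking: rule 1 holds; rule 2 holds; rule 3 holds.

YES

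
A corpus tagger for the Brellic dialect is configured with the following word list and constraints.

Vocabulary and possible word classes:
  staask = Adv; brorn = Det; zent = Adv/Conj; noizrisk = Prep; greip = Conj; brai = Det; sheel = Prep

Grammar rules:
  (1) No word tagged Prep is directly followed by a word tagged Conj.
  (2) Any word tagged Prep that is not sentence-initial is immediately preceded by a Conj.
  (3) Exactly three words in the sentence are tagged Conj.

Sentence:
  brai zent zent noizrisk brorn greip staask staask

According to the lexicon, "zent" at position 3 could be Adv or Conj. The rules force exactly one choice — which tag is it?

Candidates per position — 1:brai {Det}; 2:zent {Adv,Conj}; 3:zent {Adv,Conj}; 4:noizrisk {Prep}; 5:brorn {Det}; 6:greip {Conj}; 7:staask {Adv}; 8:staask {Adv}.
Word 2 cannot be Adv — rule 3 would then fail for every completion. It is Conj.
Word 3 cannot be Adv — rule 2 would then fail for every completion. It is Conj.
The unique satisfying tagging is: Det Conj Conj Prep Det Conj Adv Adv.
Rule-by-rule: rule 1 satisfied; rule 2 satisfied; rule 3 satisfied.

Conj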